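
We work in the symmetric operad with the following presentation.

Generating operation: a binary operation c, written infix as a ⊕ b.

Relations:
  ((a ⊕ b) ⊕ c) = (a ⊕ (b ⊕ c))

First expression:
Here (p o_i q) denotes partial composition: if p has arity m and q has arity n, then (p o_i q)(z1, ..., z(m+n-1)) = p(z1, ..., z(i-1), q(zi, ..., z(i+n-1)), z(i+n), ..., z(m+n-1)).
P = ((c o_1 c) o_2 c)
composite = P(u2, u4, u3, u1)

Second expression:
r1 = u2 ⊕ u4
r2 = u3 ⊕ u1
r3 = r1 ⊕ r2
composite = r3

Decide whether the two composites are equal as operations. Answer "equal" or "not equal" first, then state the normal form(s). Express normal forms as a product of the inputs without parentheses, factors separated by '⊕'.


equal; both compose to u2 ⊕ u4 ⊕ u3 ⊕ u1

The first composite normalizes to u2 ⊕ u4 ⊕ u3 ⊕ u1
The second composite normalizes to u2 ⊕ u4 ⊕ u3 ⊕ u1
The normal forms match — equal.


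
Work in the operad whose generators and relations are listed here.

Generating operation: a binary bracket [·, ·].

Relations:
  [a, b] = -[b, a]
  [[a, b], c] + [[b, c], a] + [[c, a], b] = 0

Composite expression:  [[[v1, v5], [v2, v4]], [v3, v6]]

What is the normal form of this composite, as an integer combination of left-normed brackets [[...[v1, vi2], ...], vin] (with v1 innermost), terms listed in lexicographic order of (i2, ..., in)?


[[[[[v1, v5], v2], v4], v3], v6] - [[[[[v1, v5], v2], v4], v6], v3] - [[[[[v1, v5], v4], v2], v3], v6] + [[[[[v1, v5], v4], v2], v6], v3]


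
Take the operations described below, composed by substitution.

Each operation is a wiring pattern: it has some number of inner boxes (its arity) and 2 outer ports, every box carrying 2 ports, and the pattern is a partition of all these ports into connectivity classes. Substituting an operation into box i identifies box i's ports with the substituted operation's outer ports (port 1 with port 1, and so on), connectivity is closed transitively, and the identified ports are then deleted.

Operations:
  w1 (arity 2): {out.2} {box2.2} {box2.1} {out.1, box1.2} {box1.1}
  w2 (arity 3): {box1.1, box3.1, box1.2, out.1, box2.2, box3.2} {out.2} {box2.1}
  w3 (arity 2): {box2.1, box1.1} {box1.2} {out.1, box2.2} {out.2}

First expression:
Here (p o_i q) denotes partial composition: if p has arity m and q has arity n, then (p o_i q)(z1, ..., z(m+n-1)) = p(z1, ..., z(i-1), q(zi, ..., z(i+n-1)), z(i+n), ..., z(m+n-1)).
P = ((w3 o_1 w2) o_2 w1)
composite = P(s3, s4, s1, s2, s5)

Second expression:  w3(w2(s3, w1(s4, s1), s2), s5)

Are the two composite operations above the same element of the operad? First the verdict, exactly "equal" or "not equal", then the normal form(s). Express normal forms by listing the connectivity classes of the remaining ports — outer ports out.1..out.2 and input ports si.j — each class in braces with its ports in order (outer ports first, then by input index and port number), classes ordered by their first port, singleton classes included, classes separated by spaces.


equal — both sides give {out.1, s5.2} {out.2} {s1.1} {s1.2} {s2.1, s2.2, s3.1, s3.2, s5.1} {s4.1} {s4.2}

The first expression, normalized: {out.1, s5.2} {out.2} {s1.1} {s1.2} {s2.1, s2.2, s3.1, s3.2, s5.1} {s4.1} {s4.2}
The second expression, normalized: {out.1, s5.2} {out.2} {s1.1} {s1.2} {s2.1, s2.2, s3.1, s3.2, s5.1} {s4.1} {s4.2}
Both agree, so they are equal.


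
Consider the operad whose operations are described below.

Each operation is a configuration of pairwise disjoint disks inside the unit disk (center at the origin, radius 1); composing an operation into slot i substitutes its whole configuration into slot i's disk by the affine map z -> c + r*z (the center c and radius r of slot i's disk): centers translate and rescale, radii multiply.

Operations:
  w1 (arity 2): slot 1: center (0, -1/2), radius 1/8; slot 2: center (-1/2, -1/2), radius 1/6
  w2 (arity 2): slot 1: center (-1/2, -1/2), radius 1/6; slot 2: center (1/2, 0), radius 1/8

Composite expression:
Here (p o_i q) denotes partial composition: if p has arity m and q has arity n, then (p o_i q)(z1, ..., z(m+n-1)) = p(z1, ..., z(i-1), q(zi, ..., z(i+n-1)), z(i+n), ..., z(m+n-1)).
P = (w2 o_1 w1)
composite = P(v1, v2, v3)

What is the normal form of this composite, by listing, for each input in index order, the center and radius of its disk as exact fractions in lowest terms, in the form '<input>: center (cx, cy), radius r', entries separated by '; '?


Below w2, radii multiply path by path; the v-disk centers shift.
for v1, the 2-step affine chain lands on center (-1/2, -7/12), radius 1/48
for v2, the 2-step affine chain lands on center (-7/12, -7/12), radius 1/36
for v3, the 1-step affine chain lands on center (1/2, 0), radius 1/8

v1: center (-1/2, -7/12), radius 1/48; v2: center (-7/12, -7/12), radius 1/36; v3: center (1/2, 0), radius 1/8


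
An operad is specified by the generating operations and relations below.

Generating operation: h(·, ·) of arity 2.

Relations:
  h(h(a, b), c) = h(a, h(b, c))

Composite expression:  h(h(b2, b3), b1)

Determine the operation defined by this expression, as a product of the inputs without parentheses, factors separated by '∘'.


b2 ∘ b3 ∘ b1

All parenthesizations of h agree; list the b-inputs left to right.
h(b2, b3) flattens to b2 ∘ b3
h(h(b2, b3), b1) flattens to b2 ∘ b3 ∘ b1


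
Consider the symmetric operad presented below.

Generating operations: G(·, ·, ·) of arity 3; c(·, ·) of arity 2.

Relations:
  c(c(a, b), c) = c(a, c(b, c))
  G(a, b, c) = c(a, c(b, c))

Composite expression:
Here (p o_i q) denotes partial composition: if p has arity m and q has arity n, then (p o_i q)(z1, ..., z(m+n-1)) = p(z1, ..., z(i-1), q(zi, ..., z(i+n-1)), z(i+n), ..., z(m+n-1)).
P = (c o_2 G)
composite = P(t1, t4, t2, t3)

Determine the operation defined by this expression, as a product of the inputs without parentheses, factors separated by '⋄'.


t1 ⋄ t4 ⋄ t2 ⋄ t3

Associativity of c dissolves the nesting; only the t-input order survives.
G(t4, t2, t3) linearizes to t4 ⋄ t2 ⋄ t3
c(t1, G(t4, t2, t3)) linearizes to t1 ⋄ t4 ⋄ t2 ⋄ t3


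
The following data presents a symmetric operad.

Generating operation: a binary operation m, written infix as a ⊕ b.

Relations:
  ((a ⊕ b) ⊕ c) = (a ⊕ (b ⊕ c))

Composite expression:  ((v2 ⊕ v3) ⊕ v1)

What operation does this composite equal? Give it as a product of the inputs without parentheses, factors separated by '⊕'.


v2 ⊕ v3 ⊕ v1

The m-tree's shape is irrelevant; the v-reading-order decides.
(v2 ⊕ v3) linearizes to v2 ⊕ v3
((v2 ⊕ v3) ⊕ v1) linearizes to v2 ⊕ v3 ⊕ v1


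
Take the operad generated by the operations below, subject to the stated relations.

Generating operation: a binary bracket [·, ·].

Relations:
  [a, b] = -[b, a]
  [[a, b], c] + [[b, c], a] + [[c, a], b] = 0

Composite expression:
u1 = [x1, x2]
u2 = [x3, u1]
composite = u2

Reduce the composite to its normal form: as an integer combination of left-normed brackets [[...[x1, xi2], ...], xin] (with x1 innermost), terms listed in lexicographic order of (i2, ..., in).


-[[x1, x2], x3]

In the tensor algebra, words opening x1 carry the x1-anchored form.
Composite bracket: [x3, [x1, x2]]
The bracket unfolds into 4 signed words via [a, b] = ab - ba (2^2 = 4).
The x1-initial words carry the normal form:
  sign of x1x2x3 is -1, so it contributes -[[x1, x2], x3]


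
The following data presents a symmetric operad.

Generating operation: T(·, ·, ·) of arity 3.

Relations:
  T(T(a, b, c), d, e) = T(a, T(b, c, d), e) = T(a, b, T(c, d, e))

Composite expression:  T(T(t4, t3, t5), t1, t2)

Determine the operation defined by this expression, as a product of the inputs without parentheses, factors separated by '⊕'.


t4 ⊕ t3 ⊕ t5 ⊕ t1 ⊕ t2

Under associativity of T, the answer is the t's in reading order.
T(t4, t3, t5) spells out as t4 ⊕ t3 ⊕ t5
T(T(t4, t3, t5), t1, t2) spells out as t4 ⊕ t3 ⊕ t5 ⊕ t1 ⊕ t2


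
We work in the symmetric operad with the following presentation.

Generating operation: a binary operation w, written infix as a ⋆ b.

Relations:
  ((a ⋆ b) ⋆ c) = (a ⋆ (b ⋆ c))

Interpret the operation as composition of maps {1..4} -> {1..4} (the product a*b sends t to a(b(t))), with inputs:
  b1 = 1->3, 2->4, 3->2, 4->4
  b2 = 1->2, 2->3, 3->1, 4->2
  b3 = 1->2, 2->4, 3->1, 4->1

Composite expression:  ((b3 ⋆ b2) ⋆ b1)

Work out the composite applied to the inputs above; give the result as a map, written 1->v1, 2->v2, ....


1->2, 2->4, 3->1, 4->4

(b3 ⋆ b2) = 1->4, 2->1, 3->2, 4->4
((b3 ⋆ b2) ⋆ b1) = 1->2, 2->4, 3->1, 4->4


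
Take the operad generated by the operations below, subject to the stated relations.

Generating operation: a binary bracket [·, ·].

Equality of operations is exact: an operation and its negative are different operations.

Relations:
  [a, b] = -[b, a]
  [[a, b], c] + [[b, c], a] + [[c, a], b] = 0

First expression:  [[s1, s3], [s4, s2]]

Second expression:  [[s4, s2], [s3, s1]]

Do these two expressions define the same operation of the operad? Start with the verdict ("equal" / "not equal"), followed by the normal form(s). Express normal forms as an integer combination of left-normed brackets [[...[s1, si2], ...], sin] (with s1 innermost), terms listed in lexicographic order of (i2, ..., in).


equal: each reduces to -[[[s1, s3], s2], s4] + [[[s1, s3], s4], s2]

Reducing the first expression gives -[[[s1, s3], s2], s4] + [[[s1, s3], s4], s2]
Reducing the second expression gives -[[[s1, s3], s2], s4] + [[[s1, s3], s4], s2]
Identical normal forms: equal.


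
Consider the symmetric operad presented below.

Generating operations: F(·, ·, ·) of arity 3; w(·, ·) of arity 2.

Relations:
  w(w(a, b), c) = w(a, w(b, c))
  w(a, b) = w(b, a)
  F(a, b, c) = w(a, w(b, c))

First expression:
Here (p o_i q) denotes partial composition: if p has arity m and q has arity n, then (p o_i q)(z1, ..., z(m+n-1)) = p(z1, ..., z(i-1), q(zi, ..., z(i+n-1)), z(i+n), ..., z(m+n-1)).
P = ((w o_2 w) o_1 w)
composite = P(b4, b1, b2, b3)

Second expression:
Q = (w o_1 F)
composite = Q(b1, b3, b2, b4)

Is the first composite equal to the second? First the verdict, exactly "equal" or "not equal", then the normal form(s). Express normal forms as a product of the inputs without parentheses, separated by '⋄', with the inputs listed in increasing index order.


Reducing the first expression gives b1 ⋄ b2 ⋄ b3 ⋄ b4
Reducing the second expression gives b1 ⋄ b2 ⋄ b3 ⋄ b4
The forms coincide; equal.

equal: each reduces to b1 ⋄ b2 ⋄ b3 ⋄ b4


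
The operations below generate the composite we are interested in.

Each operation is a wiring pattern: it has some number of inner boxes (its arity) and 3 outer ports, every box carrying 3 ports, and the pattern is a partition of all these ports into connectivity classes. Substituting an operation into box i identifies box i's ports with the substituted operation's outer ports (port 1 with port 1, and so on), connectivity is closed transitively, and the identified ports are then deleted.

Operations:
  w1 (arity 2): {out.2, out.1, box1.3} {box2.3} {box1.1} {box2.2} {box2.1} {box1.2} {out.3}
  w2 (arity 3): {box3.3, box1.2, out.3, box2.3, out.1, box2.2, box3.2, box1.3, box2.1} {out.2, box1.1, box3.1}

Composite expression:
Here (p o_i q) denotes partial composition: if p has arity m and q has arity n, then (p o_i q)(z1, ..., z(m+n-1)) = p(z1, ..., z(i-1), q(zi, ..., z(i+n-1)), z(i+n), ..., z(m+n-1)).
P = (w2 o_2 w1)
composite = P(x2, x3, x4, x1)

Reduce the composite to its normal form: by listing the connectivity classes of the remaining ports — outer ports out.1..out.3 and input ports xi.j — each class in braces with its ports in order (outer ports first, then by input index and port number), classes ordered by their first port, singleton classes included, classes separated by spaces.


Two ports join when wires chain via w2-identified ports.
stage w1: inputs (x3, x4), connectivity {out.1, out.2, x3.3} {out.3} {x3.1} {x3.2} {x4.1} {x4.2} {x4.3}, out.j its boundary
stage w2: inputs (x2, x3, x4, x1), connectivity {out.1, out.3, x1.2, x1.3, x2.2, x2.3, x3.3} {out.2, x1.1, x2.1} {x3.1} {x3.2} {x4.1} {x4.2} {x4.3}, out.j its boundary

{out.1, out.3, x1.2, x1.3, x2.2, x2.3, x3.3} {out.2, x1.1, x2.1} {x3.1} {x3.2} {x4.1} {x4.2} {x4.3}


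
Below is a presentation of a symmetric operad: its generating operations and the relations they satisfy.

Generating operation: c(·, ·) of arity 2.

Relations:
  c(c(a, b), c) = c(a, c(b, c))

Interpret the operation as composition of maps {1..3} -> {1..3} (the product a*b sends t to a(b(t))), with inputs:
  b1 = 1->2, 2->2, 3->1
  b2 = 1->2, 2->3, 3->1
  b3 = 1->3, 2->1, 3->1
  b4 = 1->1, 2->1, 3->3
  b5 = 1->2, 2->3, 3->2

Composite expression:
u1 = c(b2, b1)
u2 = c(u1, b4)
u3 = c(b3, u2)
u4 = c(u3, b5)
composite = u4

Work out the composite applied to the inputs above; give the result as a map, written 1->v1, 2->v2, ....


c(b2, b1) = 1->3, 2->3, 3->2
c(c(b2, b1), b4) = 1->3, 2->3, 3->2
c(b3, c(c(b2, b1), b4)) = 1->1, 2->1, 3->1
c(c(b3, c(c(b2, b1), b4)), b5) = 1->1, 2->1, 3->1

1->1, 2->1, 3->1


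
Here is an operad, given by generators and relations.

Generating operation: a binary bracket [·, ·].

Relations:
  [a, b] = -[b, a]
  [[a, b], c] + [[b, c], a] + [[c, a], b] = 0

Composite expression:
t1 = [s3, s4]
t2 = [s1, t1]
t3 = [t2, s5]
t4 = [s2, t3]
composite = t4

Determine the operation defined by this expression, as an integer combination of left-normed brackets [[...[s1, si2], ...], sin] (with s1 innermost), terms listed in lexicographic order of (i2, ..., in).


-[[[[s1, s3], s4], s5], s2] + [[[[s1, s4], s3], s5], s2]

Skip Jacobi rewriting: expand, keep s1-initial words, read off terms.
Composite bracket: [s2, [[s1, [s3, s4]], s5]]
Full expansion: 16 signed words from ab - ba (2^4 = 16).
Collect the words opening with s1:
  from s1s3s4s5s2, sign -1: term -[[[[s1, s3], s4], s5], s2]
  from s1s4s3s5s2, sign +1: term +[[[[s1, s4], s3], s5], s2]


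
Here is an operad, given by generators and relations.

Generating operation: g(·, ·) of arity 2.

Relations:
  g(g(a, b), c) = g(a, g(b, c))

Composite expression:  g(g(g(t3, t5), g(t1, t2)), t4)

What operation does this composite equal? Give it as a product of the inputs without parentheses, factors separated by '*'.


t3 * t5 * t1 * t2 * t4

Key point: g is associative — brackets drop, the t-order remains.
g(t3, t5) spells out as t3 * t5
g(t1, t2) spells out as t1 * t2
g(g(t3, t5), g(t1, t2)) spells out as t3 * t5 * t1 * t2
g(g(g(t3, t5), g(t1, t2)), t4) spells out as t3 * t5 * t1 * t2 * t4


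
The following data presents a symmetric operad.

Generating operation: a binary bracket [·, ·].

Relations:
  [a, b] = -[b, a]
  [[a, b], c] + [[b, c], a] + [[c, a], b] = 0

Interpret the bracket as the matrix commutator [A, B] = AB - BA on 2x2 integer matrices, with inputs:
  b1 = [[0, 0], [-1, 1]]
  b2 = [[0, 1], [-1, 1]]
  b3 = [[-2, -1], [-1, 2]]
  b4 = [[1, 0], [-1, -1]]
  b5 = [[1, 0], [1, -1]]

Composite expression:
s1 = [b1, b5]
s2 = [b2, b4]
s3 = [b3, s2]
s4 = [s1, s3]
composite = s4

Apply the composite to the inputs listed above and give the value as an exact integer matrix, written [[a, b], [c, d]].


[[6, 0], [-2, -6]]

[b1, b5] = [[0, 0], [-1, 0]]
[b2, b4] = [[-1, -2], [-3, 1]]
[b3, [b2, b4]] = [[1, 6], [-10, -1]]
[[b1, b5], [b3, [b2, b4]]] = [[6, 0], [-2, -6]]


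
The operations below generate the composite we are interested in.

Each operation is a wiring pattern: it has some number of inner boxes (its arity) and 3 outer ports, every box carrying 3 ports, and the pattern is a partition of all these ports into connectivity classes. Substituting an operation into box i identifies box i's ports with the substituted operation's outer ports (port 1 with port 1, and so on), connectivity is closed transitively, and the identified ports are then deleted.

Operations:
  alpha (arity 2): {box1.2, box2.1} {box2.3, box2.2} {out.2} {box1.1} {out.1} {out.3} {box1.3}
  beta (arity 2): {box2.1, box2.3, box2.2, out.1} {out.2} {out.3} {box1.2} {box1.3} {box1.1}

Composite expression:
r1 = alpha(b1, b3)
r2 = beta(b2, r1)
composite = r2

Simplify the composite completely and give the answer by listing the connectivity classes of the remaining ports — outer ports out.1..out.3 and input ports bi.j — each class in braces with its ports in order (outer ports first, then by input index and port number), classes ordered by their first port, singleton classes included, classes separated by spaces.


{out.1} {out.2} {out.3} {b1.1} {b1.2, b3.1} {b1.3} {b2.1} {b2.2} {b2.3} {b3.2, b3.3}

Connectivity passes through glued beta-boundaries; trace each wire chain.
through alpha, on inputs (b1, b3): {out.1} {out.2} {out.3} {b1.1} {b1.2, b3.1} {b1.3} {b3.2, b3.3} (out.j = stage outer ports)
through beta, on inputs (b2, b1, b3): {out.1} {out.2} {out.3} {b1.1} {b1.2, b3.1} {b1.3} {b2.1} {b2.2} {b2.3} {b3.2, b3.3} (out.j = stage outer ports)


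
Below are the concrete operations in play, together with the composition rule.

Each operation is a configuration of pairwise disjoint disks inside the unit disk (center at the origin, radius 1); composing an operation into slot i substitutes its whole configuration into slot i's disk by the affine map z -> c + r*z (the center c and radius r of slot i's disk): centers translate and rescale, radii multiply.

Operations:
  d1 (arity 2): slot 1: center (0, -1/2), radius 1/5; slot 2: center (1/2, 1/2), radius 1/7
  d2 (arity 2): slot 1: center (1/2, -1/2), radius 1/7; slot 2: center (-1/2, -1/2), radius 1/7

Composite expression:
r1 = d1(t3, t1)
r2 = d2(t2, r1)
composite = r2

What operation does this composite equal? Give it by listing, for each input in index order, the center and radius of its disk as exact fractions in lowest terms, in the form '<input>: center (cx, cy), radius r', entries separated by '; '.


t1: center (-3/7, -3/7), radius 1/49; t2: center (1/2, -1/2), radius 1/7; t3: center (-1/2, -4/7), radius 1/35


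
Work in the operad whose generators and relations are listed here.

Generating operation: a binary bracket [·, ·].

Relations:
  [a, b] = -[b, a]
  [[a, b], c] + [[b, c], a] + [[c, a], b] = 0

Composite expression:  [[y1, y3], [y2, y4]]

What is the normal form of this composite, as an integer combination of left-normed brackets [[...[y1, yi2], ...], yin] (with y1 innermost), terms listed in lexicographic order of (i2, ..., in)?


[[[y1, y3], y2], y4] - [[[y1, y3], y4], y2]

Expand each bracket as ab - ba; the y1-initial words give the coefficients.
Composite bracket: [[y1, y3], [y2, y4]]
Full expansion: 8 signed words from ab - ba (2^3 = 8).
Words beginning with y1 determine it all:
  y1y3y2y4 (sign +1) contributes +[[[y1, y3], y2], y4]
  y1y3y4y2 (sign -1) contributes -[[[y1, y3], y4], y2]


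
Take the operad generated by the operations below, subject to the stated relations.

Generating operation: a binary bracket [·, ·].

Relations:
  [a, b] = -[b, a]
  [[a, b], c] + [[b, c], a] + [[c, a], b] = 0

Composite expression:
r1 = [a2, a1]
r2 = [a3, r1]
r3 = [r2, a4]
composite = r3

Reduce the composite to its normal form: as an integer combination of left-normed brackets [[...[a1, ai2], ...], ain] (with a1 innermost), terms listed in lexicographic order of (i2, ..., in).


[[[a1, a2], a3], a4]


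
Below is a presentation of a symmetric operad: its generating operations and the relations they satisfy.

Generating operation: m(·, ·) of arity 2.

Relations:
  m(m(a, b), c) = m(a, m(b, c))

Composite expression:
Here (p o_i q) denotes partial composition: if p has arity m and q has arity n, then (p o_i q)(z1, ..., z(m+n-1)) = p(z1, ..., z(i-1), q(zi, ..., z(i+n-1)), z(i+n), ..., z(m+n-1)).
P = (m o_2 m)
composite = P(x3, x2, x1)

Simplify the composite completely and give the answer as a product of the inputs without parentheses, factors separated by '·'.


x3 · x2 · x1


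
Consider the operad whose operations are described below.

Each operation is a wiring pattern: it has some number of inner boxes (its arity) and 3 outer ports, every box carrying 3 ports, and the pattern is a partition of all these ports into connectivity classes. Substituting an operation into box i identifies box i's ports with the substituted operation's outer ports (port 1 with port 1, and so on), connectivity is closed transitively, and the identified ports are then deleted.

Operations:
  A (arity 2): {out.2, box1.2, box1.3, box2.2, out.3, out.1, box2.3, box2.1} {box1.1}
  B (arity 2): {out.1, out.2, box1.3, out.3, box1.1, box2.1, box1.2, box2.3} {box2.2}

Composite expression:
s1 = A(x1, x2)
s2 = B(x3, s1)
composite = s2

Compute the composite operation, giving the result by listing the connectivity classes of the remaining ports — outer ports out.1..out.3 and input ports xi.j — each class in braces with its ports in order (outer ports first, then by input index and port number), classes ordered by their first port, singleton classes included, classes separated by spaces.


Connectivity passes through glued B-boundaries; trace each wire chain.
A over (x1, x2) gives {out.1, out.2, out.3, x1.2, x1.3, x2.1, x2.2, x2.3} {x1.1}, out.j being that stage's outer ports
B over (x3, x1, x2) gives {out.1, out.2, out.3, x1.2, x1.3, x2.1, x2.2, x2.3, x3.1, x3.2, x3.3} {x1.1}, out.j being that stage's outer ports

{out.1, out.2, out.3, x1.2, x1.3, x2.1, x2.2, x2.3, x3.1, x3.2, x3.3} {x1.1}


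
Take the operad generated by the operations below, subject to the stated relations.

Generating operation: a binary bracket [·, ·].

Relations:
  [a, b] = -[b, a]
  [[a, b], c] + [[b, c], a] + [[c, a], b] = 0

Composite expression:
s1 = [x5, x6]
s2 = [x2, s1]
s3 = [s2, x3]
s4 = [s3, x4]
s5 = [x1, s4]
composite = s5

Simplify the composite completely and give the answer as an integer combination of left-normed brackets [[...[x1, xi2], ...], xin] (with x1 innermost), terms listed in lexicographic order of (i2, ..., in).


[[[[[x1, x2], x5], x6], x3], x4] - [[[[[x1, x2], x6], x5], x3], x4] - [[[[[x1, x3], x2], x5], x6], x4] + [[[[[x1, x3], x2], x6], x5], x4] + [[[[[x1, x3], x5], x6], x2], x4] - [[[[[x1, x3], x6], x5], x2], x4] - [[[[[x1, x4], x2], x5], x6], x3] + [[[[[x1, x4], x2], x6], x5], x3] + [[[[[x1, x4], x3], x2], x5], x6] - [[[[[x1, x4], x3], x2], x6], x5] - [[[[[x1, x4], x3], x5], x6], x2] + [[[[[x1, x4], x3], x6], x5], x2] + [[[[[x1, x4], x5], x6], x2], x3] - [[[[[x1, x4], x6], x5], x2], x3] - [[[[[x1, x5], x6], x2], x3], x4] + [[[[[x1, x6], x5], x2], x3], x4]

Skip Jacobi rewriting: expand, keep x1-initial words, read off terms.
Composite bracket: [x1, [[[x2, [x5, x6]], x3], x4]]
Expanding via [a, b] = ab - ba: 32 signed words (2^5 = 32).
Words beginning with x1 determine it all:
  sign of x1x2x5x6x3x4 is +1, so it contributes +[[[[[x1, x2], x5], x6], x3], x4]
  sign of x1x2x6x5x3x4 is -1, so it contributes -[[[[[x1, x2], x6], x5], x3], x4]
  sign of x1x3x2x5x6x4 is -1, so it contributes -[[[[[x1, x3], x2], x5], x6], x4]
  sign of x1x3x2x6x5x4 is +1, so it contributes +[[[[[x1, x3], x2], x6], x5], x4]
  sign of x1x3x5x6x2x4 is +1, so it contributes +[[[[[x1, x3], x5], x6], x2], x4]
  sign of x1x3x6x5x2x4 is -1, so it contributes -[[[[[x1, x3], x6], x5], x2], x4]
  sign of x1x4x2x5x6x3 is -1, so it contributes -[[[[[x1, x4], x2], x5], x6], x3]
  sign of x1x4x2x6x5x3 is +1, so it contributes +[[[[[x1, x4], x2], x6], x5], x3]
  sign of x1x4x3x2x5x6 is +1, so it contributes +[[[[[x1, x4], x3], x2], x5], x6]
  sign of x1x4x3x2x6x5 is -1, so it contributes -[[[[[x1, x4], x3], x2], x6], x5]
  sign of x1x4x3x5x6x2 is -1, so it contributes -[[[[[x1, x4], x3], x5], x6], x2]
  sign of x1x4x3x6x5x2 is +1, so it contributes +[[[[[x1, x4], x3], x6], x5], x2]
  sign of x1x4x5x6x2x3 is +1, so it contributes +[[[[[x1, x4], x5], x6], x2], x3]
  sign of x1x4x6x5x2x3 is -1, so it contributes -[[[[[x1, x4], x6], x5], x2], x3]
  sign of x1x5x6x2x3x4 is -1, so it contributes -[[[[[x1, x5], x6], x2], x3], x4]
  sign of x1x6x5x2x3x4 is +1, so it contributes +[[[[[x1, x6], x5], x2], x3], x4]


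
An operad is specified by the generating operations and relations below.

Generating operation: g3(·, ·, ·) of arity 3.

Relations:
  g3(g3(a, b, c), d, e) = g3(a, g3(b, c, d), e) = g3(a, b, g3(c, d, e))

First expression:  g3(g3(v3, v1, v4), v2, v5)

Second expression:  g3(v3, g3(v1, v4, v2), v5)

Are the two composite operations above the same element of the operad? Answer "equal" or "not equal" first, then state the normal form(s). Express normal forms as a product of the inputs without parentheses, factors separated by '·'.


Reducing the first expression gives v3 · v1 · v4 · v2 · v5
Reducing the second expression gives v3 · v1 · v4 · v2 · v5
One common form — equal.

equal; both compose to v3 · v1 · v4 · v2 · v5


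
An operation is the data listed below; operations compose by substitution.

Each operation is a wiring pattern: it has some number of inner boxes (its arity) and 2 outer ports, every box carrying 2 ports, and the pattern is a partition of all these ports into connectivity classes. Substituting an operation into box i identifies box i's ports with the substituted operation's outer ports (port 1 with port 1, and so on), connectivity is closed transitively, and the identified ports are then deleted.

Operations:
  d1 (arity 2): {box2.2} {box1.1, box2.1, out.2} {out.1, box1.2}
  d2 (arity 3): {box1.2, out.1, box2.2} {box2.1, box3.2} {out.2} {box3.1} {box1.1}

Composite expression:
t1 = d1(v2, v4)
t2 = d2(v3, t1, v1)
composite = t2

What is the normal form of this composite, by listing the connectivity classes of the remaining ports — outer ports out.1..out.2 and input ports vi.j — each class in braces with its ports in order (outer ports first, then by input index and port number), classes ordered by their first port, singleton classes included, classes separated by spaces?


{out.1, v2.1, v3.2, v4.1} {out.2} {v1.1} {v1.2, v2.2} {v3.1} {v4.2}

Reachability decides: close wires over d2-identified ports.
through d1, on inputs (v2, v4): {out.1, v2.2} {out.2, v2.1, v4.1} {v4.2} (out.j = stage outer ports)
through d2, on inputs (v3, v2, v4, v1): {out.1, v2.1, v3.2, v4.1} {out.2} {v1.1} {v1.2, v2.2} {v3.1} {v4.2} (out.j = stage outer ports)


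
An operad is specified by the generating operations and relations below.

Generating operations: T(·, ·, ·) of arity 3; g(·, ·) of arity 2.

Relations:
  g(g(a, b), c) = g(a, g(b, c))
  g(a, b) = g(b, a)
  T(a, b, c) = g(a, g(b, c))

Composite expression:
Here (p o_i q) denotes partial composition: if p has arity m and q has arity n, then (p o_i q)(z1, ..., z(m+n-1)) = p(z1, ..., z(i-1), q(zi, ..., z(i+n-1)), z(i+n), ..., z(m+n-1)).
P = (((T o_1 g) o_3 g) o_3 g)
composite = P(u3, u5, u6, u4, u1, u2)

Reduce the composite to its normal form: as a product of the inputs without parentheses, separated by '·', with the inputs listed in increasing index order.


u1 · u2 · u3 · u4 · u5 · u6

Any arrangement under T is one operation, so sort the u-inputs.
g(u3, u5) flattens to u3 · u5
g(u6, u4) flattens to u6 · u4
g(g(u6, u4), u1) flattens to u6 · u4 · u1
T(g(u3, u5), g(g(u6, u4), u1), u2) flattens to u3 · u5 · u6 · u4 · u1 · u2
putting the inputs in ascending order: u1 · u2 · u3 · u4 · u5 · u6


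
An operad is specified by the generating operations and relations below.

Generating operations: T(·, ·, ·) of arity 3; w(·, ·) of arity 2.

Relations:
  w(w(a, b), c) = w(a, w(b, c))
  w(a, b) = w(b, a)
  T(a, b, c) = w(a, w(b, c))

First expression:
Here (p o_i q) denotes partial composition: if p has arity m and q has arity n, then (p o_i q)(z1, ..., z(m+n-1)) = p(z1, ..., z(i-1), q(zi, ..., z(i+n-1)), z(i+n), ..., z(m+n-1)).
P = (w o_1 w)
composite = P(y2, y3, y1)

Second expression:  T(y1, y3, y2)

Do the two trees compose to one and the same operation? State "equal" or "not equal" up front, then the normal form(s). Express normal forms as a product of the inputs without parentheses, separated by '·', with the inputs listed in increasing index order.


The first composite normalizes to y1 · y2 · y3
The second composite normalizes to y1 · y2 · y3
Both agree, so they are equal.

equal — both sides give y1 · y2 · y3


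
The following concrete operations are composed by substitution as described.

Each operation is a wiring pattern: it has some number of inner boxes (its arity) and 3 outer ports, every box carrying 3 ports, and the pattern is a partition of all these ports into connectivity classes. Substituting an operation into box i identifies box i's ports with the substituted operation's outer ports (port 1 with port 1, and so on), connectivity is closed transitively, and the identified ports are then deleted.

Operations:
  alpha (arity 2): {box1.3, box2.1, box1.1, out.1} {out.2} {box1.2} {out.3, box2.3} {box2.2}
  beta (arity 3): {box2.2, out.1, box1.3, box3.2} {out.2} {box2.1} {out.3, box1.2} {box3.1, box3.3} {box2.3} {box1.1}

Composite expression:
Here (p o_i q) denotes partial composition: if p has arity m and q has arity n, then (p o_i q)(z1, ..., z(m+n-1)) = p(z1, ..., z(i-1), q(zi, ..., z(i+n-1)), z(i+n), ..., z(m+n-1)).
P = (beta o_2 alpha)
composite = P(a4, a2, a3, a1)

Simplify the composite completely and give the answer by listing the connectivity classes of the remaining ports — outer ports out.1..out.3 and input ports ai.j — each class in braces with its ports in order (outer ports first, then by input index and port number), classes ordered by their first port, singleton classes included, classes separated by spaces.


{out.1, a1.2, a4.3} {out.2} {out.3, a4.2} {a1.1, a1.3} {a2.1, a2.3, a3.1} {a2.2} {a3.2} {a3.3} {a4.1}

Substituting into beta glues patterns; closure does the rest.
alpha over (a2, a3) gives {out.1, a2.1, a2.3, a3.1} {out.2} {out.3, a3.3} {a2.2} {a3.2}, out.j being that stage's outer ports
beta over (a4, a2, a3, a1) gives {out.1, a1.2, a4.3} {out.2} {out.3, a4.2} {a1.1, a1.3} {a2.1, a2.3, a3.1} {a2.2} {a3.2} {a3.3} {a4.1}, out.j being that stage's outer ports


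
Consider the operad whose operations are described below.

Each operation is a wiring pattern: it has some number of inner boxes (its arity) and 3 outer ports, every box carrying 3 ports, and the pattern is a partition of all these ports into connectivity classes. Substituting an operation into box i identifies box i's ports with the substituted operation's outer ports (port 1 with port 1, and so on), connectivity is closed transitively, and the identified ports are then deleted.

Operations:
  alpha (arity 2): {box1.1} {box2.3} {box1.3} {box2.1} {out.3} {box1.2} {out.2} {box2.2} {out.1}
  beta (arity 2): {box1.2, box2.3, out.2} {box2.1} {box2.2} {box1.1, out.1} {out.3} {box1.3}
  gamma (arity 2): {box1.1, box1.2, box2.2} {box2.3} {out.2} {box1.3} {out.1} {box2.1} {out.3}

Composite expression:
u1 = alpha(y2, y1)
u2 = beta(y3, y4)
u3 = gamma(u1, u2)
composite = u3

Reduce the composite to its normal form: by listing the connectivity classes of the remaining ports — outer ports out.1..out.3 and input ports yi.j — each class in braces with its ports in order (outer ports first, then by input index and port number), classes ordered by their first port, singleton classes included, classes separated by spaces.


Two ports join when wires chain via gamma-identified ports.
the subtree at alpha composes to {out.1} {out.2} {out.3} {y1.1} {y1.2} {y1.3} {y2.1} {y2.2} {y2.3} on (y2, y1); out.j = own outer ports
the subtree at beta composes to {out.1, y3.1} {out.2, y3.2, y4.3} {out.3} {y3.3} {y4.1} {y4.2} on (y3, y4); out.j = own outer ports
the subtree at gamma composes to {out.1} {out.2} {out.3} {y1.1} {y1.2} {y1.3} {y2.1} {y2.2} {y2.3} {y3.1} {y3.2, y4.3} {y3.3} {y4.1} {y4.2} on (y2, y1, y3, y4); out.j = own outer ports

{out.1} {out.2} {out.3} {y1.1} {y1.2} {y1.3} {y2.1} {y2.2} {y2.3} {y3.1} {y3.2, y4.3} {y3.3} {y4.1} {y4.2}


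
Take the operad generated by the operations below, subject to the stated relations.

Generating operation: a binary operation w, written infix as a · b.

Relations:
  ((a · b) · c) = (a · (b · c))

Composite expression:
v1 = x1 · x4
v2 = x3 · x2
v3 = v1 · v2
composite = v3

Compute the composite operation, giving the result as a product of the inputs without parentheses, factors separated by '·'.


x1 · x4 · x3 · x2

The w-tree's shape is irrelevant; the x-reading-order decides.
(x1 · x4) flattens to x1 · x4
(x3 · x2) flattens to x3 · x2
((x1 · x4) · (x3 · x2)) flattens to x1 · x4 · x3 · x2


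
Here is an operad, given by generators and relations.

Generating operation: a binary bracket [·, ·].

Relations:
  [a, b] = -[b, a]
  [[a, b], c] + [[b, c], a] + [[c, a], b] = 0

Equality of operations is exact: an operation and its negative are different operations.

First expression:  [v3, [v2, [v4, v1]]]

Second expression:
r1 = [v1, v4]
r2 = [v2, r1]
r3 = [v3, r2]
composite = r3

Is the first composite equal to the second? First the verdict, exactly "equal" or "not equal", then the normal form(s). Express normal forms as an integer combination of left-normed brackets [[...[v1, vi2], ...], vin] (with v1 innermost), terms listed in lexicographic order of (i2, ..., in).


not equal: they reduce to -[[[v1, v4], v2], v3] and [[[v1, v4], v2], v3]

Reducing the first expression gives -[[[v1, v4], v2], v3]
Reducing the second expression gives [[[v1, v4], v2], v3]
Distinct normal forms: not equal.


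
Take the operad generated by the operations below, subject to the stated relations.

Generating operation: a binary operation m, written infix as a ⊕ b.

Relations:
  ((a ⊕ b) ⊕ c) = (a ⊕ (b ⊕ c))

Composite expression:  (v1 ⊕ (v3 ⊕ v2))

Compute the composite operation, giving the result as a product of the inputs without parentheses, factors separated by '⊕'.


Associativity of m dissolves the nesting; only the v-input order survives.
(v3 ⊕ v2) spells out as v3 ⊕ v2
(v1 ⊕ (v3 ⊕ v2)) spells out as v1 ⊕ v3 ⊕ v2

v1 ⊕ v3 ⊕ v2


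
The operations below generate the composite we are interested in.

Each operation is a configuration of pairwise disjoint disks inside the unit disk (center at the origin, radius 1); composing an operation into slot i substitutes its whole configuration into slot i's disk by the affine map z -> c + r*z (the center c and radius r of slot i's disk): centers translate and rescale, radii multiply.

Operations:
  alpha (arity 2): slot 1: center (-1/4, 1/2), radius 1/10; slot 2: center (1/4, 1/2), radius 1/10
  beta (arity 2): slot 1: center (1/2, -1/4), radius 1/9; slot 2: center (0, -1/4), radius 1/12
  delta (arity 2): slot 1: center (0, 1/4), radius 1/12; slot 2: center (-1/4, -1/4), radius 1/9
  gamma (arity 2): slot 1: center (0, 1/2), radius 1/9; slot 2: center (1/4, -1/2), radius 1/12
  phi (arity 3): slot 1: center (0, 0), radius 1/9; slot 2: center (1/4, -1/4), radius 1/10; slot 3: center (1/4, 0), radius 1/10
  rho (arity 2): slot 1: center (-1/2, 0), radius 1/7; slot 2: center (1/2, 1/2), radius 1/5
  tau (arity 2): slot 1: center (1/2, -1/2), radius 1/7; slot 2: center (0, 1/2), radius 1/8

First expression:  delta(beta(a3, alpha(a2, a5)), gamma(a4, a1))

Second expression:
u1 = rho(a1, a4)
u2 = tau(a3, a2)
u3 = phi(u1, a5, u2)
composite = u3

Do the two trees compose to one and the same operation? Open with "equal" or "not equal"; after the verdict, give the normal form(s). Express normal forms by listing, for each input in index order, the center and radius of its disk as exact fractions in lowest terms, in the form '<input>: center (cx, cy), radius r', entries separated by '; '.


not equal; first: a1: center (-2/9, -11/36), radius 1/108; a2: center (-1/576, 67/288), radius 1/1440; a3: center (1/24, 11/48), radius 1/108; a4: center (-1/4, -7/36), radius 1/81; a5: center (1/576, 67/288), radius 1/1440; second: a1: center (-1/18, 0), radius 1/63; a2: center (1/4, 1/20), radius 1/80; a3: center (3/10, -1/20), radius 1/70; a4: center (1/18, 1/18), radius 1/45; a5: center (1/4, -1/4), radius 1/10

Normal form of the first expression: a1: center (-2/9, -11/36), radius 1/108; a2: center (-1/576, 67/288), radius 1/1440; a3: center (1/24, 11/48), radius 1/108; a4: center (-1/4, -7/36), radius 1/81; a5: center (1/576, 67/288), radius 1/1440
Normal form of the second expression: a1: center (-1/18, 0), radius 1/63; a2: center (1/4, 1/20), radius 1/80; a3: center (3/10, -1/20), radius 1/70; a4: center (1/18, 1/18), radius 1/45; a5: center (1/4, -1/4), radius 1/10
No match — not equal.


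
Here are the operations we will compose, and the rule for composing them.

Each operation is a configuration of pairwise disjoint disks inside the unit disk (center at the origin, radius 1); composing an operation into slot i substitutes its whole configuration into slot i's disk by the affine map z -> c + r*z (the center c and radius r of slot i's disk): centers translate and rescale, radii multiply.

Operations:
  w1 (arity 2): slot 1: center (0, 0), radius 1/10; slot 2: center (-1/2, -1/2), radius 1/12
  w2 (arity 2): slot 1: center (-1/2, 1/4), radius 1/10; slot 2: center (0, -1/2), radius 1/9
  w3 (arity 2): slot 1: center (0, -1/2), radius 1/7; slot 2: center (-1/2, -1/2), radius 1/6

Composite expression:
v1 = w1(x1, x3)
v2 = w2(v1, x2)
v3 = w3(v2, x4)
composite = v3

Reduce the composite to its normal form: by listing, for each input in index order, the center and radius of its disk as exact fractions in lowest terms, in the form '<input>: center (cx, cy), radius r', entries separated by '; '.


x1: center (-1/14, -13/28), radius 1/700; x2: center (0, -4/7), radius 1/63; x3: center (-11/140, -33/70), radius 1/840; x4: center (-1/2, -1/2), radius 1/6

Nesting under w3 composes maps z -> c + r*z down each x-path.
tracing x1 down its 3-map path: center (-1/14, -13/28), radius 1/700
tracing x3 down its 3-map path: center (-11/140, -33/70), radius 1/840
tracing x2 down its 2-map path: center (0, -4/7), radius 1/63
tracing x4 down its 1-map path: center (-1/2, -1/2), radius 1/6


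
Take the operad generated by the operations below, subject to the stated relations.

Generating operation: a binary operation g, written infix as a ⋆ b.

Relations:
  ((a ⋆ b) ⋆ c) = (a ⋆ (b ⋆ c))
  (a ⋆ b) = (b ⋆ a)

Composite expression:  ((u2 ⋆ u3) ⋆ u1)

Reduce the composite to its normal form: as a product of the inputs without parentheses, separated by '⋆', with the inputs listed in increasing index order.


Any arrangement under g is one operation, so sort the u-inputs.
(u2 ⋆ u3) collapses to u2 ⋆ u3
((u2 ⋆ u3) ⋆ u1) collapses to u2 ⋆ u3 ⋆ u1
reordering the factors by index: u1 ⋆ u2 ⋆ u3

u1 ⋆ u2 ⋆ u3


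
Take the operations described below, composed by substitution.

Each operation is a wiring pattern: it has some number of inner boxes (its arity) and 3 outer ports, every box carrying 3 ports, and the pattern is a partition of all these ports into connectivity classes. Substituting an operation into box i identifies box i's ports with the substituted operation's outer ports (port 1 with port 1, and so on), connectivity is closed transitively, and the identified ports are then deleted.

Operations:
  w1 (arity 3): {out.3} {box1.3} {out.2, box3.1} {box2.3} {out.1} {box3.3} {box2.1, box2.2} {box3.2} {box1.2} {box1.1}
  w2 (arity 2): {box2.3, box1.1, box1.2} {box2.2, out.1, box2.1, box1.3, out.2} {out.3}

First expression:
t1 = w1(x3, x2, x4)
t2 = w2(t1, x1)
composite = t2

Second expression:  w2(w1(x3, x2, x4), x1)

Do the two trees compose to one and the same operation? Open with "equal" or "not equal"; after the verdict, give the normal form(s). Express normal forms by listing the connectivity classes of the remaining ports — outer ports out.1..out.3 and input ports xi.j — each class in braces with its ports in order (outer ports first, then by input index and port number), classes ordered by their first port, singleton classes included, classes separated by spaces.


equal — both sides give {out.1, out.2, x1.1, x1.2} {out.3} {x1.3, x4.1} {x2.1, x2.2} {x2.3} {x3.1} {x3.2} {x3.3} {x4.2} {x4.3}

Reducing the first expression gives {out.1, out.2, x1.1, x1.2} {out.3} {x1.3, x4.1} {x2.1, x2.2} {x2.3} {x3.1} {x3.2} {x3.3} {x4.2} {x4.3}
Reducing the second expression gives {out.1, out.2, x1.1, x1.2} {out.3} {x1.3, x4.1} {x2.1, x2.2} {x2.3} {x3.1} {x3.2} {x3.3} {x4.2} {x4.3}
Same normal form: equal.
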